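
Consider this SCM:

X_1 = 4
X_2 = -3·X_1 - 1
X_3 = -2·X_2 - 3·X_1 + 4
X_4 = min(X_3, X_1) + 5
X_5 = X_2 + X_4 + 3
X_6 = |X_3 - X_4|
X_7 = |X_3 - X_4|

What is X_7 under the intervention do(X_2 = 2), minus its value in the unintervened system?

Under do(X_2=2), the mechanism X_2 = -3·X_1 - 1 is discarded; X_2 is fixed at 2.
X_3 = -2·X_2 - 3·X_1 + 4  [with X_2=2, X_1=4]  = -12
X_4 = min(X_3, X_1) + 5  [with X_3=-12, X_1=4]  = -7
X_7 = |X_3 - X_4|  [with X_3=-12, X_4=-7]  = 5
Without intervention: X_2 = -3·X_1 - 1  [with X_1=4]  = -13; X_3 = -2·X_2 - 3·X_1 + 4  [with X_2=-13, X_1=4]  = 18; X_4 = min(X_3, X_1) + 5  [with X_3=18, X_1=4]  = 9; X_7 = |X_3 - X_4|  [with X_3=18, X_4=9]  = 9.
Change = 5 − 9 = -4.

-4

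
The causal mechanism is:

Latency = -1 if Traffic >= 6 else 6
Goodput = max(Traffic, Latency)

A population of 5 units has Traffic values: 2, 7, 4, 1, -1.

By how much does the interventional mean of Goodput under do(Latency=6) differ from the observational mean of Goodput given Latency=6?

0.2

do(Latency=6) breaks Latency's dependence on Traffic. With Latency=6 fixed, Goodput across the units is 6, 7, 6, 6, 6, mean 6.2.
Observing Latency=6 restricts to units where Latency's equation naturally yields 6: Traffic ∈ {2, 4, 1, -1}. In that subpopulation Goodput = 6, 6, 6, 6, mean 6.
Difference = 6.2 − 6 = 0.2.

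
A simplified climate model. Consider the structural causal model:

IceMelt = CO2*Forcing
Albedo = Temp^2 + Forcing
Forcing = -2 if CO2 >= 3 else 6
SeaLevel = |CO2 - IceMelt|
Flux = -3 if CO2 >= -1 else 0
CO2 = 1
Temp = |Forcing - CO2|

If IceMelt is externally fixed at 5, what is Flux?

-3

The intervention breaks the incoming arrows to IceMelt: IceMelt = CO2*Forcing no longer applies, and IceMelt = 5.
No directed path runs from IceMelt to Flux, so Flux keeps its natural value.
Flux = -3 if CO2 >= -1 else 0  [with CO2=1]  = -3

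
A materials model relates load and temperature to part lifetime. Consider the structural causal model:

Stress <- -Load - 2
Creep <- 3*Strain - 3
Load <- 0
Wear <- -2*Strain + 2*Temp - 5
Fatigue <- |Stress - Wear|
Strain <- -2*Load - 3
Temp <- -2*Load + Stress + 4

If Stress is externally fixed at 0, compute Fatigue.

Under do(Stress=0), the mechanism Stress <- -Load - 2 is discarded; Stress is fixed at 0.
Strain = -2*Load - 3  [with Load=0]  = -3
Temp = -2*Load + Stress + 4  [with Load=0, Stress=0]  = 4
Wear = -2*Strain + 2*Temp - 5  [with Strain=-3, Temp=4]  = 9
Fatigue = |Stress - Wear|  [with Stress=0, Wear=9]  = 9

9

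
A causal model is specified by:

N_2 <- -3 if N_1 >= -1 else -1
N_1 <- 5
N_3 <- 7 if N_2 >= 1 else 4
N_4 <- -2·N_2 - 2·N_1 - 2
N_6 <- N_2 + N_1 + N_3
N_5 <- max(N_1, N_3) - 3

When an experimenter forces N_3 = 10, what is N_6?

The intervention breaks the incoming arrows to N_3: N_3 <- 7 if N_2 >= 1 else 4 no longer applies, and N_3 = 10.
N_2 = -3 if N_1 >= -1 else -1  [with N_1=5]  = -3
N_6 = N_2 + N_1 + N_3  [with N_2=-3, N_1=5, N_3=10]  = 12

12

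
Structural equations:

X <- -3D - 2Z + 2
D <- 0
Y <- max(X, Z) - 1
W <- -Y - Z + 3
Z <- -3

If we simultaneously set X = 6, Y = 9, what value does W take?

Setting X = 6, Y = 9 by intervention discards those variables' equations.
W = -Y - Z + 3  [with Y=9, Z=-3]  = -3

-3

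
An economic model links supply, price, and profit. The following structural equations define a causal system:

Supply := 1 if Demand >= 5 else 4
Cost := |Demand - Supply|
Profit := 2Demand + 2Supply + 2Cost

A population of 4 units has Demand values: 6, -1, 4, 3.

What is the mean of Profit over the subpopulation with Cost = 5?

20

E[Profit|Cost=5] averages over only the 2 units with Cost=5 (Demand = 6, -1): Profit = 24, 16, mean 20.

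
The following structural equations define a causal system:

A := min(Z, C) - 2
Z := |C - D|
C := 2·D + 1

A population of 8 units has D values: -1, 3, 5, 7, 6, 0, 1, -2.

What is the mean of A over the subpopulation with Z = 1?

Observing Z=1 restricts to units where Z's equation naturally yields 1: D ∈ {0, -2}. In that subpopulation A = -1, -5, mean -3.

-3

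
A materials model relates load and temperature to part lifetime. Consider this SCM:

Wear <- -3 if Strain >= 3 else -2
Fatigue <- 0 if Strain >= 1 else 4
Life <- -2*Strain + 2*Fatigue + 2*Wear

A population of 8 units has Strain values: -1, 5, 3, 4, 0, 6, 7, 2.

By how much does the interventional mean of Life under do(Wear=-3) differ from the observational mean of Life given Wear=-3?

Every unit gets Wear=-3 under the intervention. Life values become 4, -16, -12, -14, 2, -18, -20, -10; E[Life|do(Wear=-3)] = -10.5.
Conditioning on Wear=-3 selects the 5 unit(s) with Strain ∈ {5, 3, 4, 6, 7}. Their Life values: -16, -12, -14, -18, -20. Mean = -16.
Difference = -10.5 − (-16) = 5.5.

5.5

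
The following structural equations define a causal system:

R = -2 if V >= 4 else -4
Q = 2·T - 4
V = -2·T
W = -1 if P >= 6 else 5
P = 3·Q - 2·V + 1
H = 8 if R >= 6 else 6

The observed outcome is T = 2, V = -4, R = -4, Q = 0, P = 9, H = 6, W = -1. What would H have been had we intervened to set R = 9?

The intervention breaks the incoming arrows to R: R = -2 if V >= 4 else -4 no longer applies, and R = 9.
H = 8 if R >= 6 else 6  [with R=9]  = 8

8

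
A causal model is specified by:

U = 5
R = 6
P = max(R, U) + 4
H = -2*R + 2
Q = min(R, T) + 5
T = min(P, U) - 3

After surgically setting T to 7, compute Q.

Intervening sets T = 7 and removes its equation (T = min(P, U) - 3).
Q = min(R, T) + 5  [with R=6, T=7]  = 11

11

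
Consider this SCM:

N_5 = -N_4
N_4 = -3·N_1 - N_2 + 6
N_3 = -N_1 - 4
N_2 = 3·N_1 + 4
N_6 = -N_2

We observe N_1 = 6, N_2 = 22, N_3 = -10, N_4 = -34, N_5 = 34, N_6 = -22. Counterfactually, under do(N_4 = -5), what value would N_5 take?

5

Intervening sets N_4 = -5 and removes its equation (N_4 = -3·N_1 - N_2 + 6).
N_5 = -N_4  [with N_4=-5]  = 5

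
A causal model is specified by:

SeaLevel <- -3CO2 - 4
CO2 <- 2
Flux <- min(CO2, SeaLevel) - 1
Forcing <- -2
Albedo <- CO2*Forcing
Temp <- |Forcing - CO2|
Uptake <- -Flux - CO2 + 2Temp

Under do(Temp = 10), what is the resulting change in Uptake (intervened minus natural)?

The intervention breaks the incoming arrows to Temp: Temp <- |Forcing - CO2| no longer applies, and Temp = 10.
SeaLevel = -3CO2 - 4  [with CO2=2]  = -10
Flux = min(CO2, SeaLevel) - 1  [with CO2=2, SeaLevel=-10]  = -11
Uptake = -Flux - CO2 + 2Temp  [with Flux=-11, CO2=2, Temp=10]  = 29
Without intervention: Temp = |Forcing - CO2|  [with Forcing=-2, CO2=2]  = 4; SeaLevel = -3CO2 - 4  [with CO2=2]  = -10; Flux = min(CO2, SeaLevel) - 1  [with CO2=2, SeaLevel=-10]  = -11; Uptake = -Flux - CO2 + 2Temp  [with Flux=-11, CO2=2, Temp=4]  = 17.
Change = 29 − 17 = 12.

12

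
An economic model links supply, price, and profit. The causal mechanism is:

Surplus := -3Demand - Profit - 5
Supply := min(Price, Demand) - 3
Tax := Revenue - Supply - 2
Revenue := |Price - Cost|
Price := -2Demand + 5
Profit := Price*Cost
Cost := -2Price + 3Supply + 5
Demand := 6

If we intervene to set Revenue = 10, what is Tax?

The intervention breaks the incoming arrows to Revenue: Revenue := |Price - Cost| no longer applies, and Revenue = 10.
Price = -2Demand + 5  [with Demand=6]  = -7
Supply = min(Price, Demand) - 3  [with Price=-7, Demand=6]  = -10
Tax = Revenue - Supply - 2  [with Revenue=10, Supply=-10]  = 18

18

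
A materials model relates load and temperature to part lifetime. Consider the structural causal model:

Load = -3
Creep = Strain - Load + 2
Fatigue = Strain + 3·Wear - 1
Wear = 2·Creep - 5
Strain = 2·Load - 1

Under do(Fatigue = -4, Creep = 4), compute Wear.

Under do(Fatigue = -4, Creep = 4), each intervened variable's structural equation is replaced by its fixed value.
Wear = 2·Creep - 5  [with Creep=4]  = 3

3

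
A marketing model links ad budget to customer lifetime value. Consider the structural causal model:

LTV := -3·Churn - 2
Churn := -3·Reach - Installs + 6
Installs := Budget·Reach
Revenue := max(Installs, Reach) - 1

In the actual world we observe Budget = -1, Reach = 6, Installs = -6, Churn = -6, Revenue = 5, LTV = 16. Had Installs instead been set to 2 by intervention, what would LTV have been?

40

The intervention breaks the incoming arrows to Installs: Installs := Budget·Reach no longer applies, and Installs = 2.
Churn = -3·Reach - Installs + 6  [with Reach=6, Installs=2]  = -14
LTV = -3·Churn - 2  [with Churn=-14]  = 40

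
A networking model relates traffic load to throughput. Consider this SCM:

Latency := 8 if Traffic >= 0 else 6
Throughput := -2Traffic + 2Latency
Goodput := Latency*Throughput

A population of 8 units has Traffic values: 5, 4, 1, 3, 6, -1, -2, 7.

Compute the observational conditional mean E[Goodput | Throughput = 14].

98

Observing Throughput=14 restricts to units where Throughput's equation naturally yields 14: Traffic ∈ {1, -1}. In that subpopulation Goodput = 112, 84, mean 98.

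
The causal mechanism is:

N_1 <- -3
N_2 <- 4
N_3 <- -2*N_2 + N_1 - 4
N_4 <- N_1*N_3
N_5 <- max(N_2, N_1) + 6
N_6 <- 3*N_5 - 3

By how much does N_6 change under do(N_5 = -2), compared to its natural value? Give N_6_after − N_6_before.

The intervention breaks the incoming arrows to N_5: N_5 <- max(N_2, N_1) + 6 no longer applies, and N_5 = -2.
N_6 = 3*N_5 - 3  [with N_5=-2]  = -9
Without intervention: N_5 = max(N_2, N_1) + 6  [with N_2=4, N_1=-3]  = 10; N_6 = 3*N_5 - 3  [with N_5=10]  = 27.
Change = -9 − 27 = -36.

-36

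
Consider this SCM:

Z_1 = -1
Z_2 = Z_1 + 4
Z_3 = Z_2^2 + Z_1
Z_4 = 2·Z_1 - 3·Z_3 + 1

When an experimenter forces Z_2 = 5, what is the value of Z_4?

-73

Under do(Z_2=5), the mechanism Z_2 = Z_1 + 4 is discarded; Z_2 is fixed at 5.
Z_3 = Z_2^2 + Z_1  [with Z_2=5, Z_1=-1]  = 24
Z_4 = 2·Z_1 - 3·Z_3 + 1  [with Z_1=-1, Z_3=24]  = -73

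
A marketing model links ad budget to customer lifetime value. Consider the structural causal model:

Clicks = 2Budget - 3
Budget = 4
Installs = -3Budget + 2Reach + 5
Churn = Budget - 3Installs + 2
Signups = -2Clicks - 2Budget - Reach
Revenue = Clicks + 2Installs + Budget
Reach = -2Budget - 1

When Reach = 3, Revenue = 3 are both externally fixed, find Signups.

Setting Reach = 3, Revenue = 3 by intervention discards those variables' equations.
Clicks = 2Budget - 3  [with Budget=4]  = 5
Signups = -2Clicks - 2Budget - Reach  [with Clicks=5, Budget=4, Reach=3]  = -21

-21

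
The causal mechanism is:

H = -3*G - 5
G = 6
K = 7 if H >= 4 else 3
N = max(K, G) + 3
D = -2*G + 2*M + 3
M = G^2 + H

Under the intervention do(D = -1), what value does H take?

-23

The intervention breaks the incoming arrows to D: D = -2*G + 2*M + 3 no longer applies, and D = -1.
Since H is not a descendant of the intervened variable, it is unaffected.
H = -3*G - 5  [with G=6]  = -23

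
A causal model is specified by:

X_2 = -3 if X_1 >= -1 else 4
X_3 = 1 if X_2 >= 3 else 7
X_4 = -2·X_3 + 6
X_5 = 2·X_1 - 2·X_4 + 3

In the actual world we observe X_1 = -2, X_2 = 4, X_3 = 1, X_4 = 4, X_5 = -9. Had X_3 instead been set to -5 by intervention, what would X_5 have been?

do(X_3=-5) replaces the equation X_3 = 1 if X_2 >= 3 else 7 with the constant X_3 = -5.
X_4 = -2·X_3 + 6  [with X_3=-5]  = 16
X_5 = 2·X_1 - 2·X_4 + 3  [with X_1=-2, X_4=16]  = -33

-33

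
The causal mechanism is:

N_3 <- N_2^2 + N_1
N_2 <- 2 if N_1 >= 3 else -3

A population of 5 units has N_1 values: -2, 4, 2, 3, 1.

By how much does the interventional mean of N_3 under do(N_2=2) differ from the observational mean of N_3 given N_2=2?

Under do(N_2=2), N_2's equation is replaced by N_2=2 for every unit. Per-unit N_3: 2, 8, 6, 7, 5. Mean = 5.6.
E[N_3|N_2=2] averages over only the 2 units with N_2=2 (N_1 = 4, 3): N_3 = 8, 7, mean 7.5.
Difference = 5.6 − 7.5 = -1.9.

-1.9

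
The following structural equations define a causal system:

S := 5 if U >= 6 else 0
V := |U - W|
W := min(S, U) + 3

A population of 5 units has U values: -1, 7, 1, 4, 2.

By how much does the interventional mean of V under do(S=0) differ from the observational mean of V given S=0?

Under do(S=0), S's equation is replaced by S=0 for every unit. Per-unit V: 3, 4, 2, 1, 1. Mean = 2.2.
Conditioning on S=0 selects the 4 unit(s) with U ∈ {-1, 1, 4, 2}. Their V values: 3, 2, 1, 1. Mean = 1.75.
Difference = 2.2 − 1.75 = 0.45.

0.45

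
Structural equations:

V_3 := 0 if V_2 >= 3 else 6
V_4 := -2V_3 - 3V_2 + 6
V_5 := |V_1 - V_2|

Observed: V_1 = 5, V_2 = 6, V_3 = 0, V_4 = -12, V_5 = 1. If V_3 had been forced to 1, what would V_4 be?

-14

The intervention breaks the incoming arrows to V_3: V_3 := 0 if V_2 >= 3 else 6 no longer applies, and V_3 = 1.
V_4 = -2V_3 - 3V_2 + 6  [with V_3=1, V_2=6]  = -14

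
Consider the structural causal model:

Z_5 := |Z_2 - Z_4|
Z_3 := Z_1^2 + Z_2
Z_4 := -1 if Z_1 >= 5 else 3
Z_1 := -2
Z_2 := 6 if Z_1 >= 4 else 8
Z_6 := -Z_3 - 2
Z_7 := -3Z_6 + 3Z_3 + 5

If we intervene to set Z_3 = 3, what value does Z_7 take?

29

The intervention breaks the incoming arrows to Z_3: Z_3 := Z_1^2 + Z_2 no longer applies, and Z_3 = 3.
Z_6 = -Z_3 - 2  [with Z_3=3]  = -5
Z_7 = -3Z_6 + 3Z_3 + 5  [with Z_6=-5, Z_3=3]  = 29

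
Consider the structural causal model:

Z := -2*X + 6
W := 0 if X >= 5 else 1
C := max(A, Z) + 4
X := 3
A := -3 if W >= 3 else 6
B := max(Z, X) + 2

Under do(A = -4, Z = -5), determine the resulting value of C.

0

The joint intervention fixes A = -4, Z = -5, removing each variable's own equation.
C = max(A, Z) + 4  [with A=-4, Z=-5]  = 0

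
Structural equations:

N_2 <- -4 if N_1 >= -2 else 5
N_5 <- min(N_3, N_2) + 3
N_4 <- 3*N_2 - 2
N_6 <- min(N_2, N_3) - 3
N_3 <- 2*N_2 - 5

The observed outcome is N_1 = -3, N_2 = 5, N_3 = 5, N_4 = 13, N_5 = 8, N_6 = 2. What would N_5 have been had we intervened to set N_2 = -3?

do(N_2=-3) replaces the equation N_2 <- -4 if N_1 >= -2 else 5 with the constant N_2 = -3.
N_3 = 2*N_2 - 5  [with N_2=-3]  = -11
N_5 = min(N_3, N_2) + 3  [with N_3=-11, N_2=-3]  = -8

-8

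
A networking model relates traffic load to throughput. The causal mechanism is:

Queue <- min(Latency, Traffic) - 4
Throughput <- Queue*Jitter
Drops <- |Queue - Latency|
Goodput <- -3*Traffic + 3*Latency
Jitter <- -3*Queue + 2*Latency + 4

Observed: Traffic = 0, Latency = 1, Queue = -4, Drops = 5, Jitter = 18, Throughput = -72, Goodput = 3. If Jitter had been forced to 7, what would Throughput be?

-28

The intervention breaks the incoming arrows to Jitter: Jitter <- -3*Queue + 2*Latency + 4 no longer applies, and Jitter = 7.
Queue = min(Latency, Traffic) - 4  [with Latency=1, Traffic=0]  = -4
Throughput = Queue*Jitter  [with Queue=-4, Jitter=7]  = -28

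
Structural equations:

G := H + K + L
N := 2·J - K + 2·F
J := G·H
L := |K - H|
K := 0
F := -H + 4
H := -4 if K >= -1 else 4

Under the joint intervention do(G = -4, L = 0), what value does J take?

16

The joint intervention fixes G = -4, L = 0, removing each variable's own equation.
H = -4 if K >= -1 else 4  [with K=0]  = -4
J = G·H  [with G=-4, H=-4]  = 16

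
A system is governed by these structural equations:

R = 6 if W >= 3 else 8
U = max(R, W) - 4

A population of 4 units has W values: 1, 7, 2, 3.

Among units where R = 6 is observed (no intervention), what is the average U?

2.5

Conditioning on R=6 selects the 2 unit(s) with W ∈ {7, 3}. Their U values: 3, 2. Mean = 2.5.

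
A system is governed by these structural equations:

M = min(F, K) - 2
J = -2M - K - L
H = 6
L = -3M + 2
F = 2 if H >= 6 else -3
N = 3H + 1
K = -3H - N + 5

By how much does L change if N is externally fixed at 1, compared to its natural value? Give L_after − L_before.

The intervention breaks the incoming arrows to N: N = 3H + 1 no longer applies, and N = 1.
F = 2 if H >= 6 else -3  [with H=6]  = 2
K = -3H - N + 5  [with H=6, N=1]  = -14
M = min(F, K) - 2  [with F=2, K=-14]  = -16
L = -3M + 2  [with M=-16]  = 50
Without intervention: F = 2 if H >= 6 else -3  [with H=6]  = 2; N = 3H + 1  [with H=6]  = 19; K = -3H - N + 5  [with H=6, N=19]  = -32; M = min(F, K) - 2  [with F=2, K=-32]  = -34; L = -3M + 2  [with M=-34]  = 104.
Change = 50 − 104 = -54.

-54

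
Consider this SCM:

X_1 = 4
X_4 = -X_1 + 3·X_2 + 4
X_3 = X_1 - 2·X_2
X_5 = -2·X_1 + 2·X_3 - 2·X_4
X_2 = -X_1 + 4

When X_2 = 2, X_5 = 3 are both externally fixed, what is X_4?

6

The joint intervention fixes X_2 = 2, X_5 = 3, removing each variable's own equation.
X_4 = -X_1 + 3·X_2 + 4  [with X_1=4, X_2=2]  = 6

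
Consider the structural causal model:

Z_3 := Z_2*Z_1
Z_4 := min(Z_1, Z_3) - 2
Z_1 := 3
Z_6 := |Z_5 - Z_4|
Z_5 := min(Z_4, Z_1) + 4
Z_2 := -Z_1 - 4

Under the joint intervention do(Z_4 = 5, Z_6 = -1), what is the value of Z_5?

7

Setting Z_4 = 5, Z_6 = -1 by intervention discards those variables' equations.
Z_5 = min(Z_4, Z_1) + 4  [with Z_4=5, Z_1=3]  = 7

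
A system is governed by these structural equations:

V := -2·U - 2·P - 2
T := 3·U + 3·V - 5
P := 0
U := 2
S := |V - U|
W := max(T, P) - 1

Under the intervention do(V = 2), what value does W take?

6

The intervention breaks the incoming arrows to V: V := -2·U - 2·P - 2 no longer applies, and V = 2.
T = 3·U + 3·V - 5  [with U=2, V=2]  = 7
W = max(T, P) - 1  [with T=7, P=0]  = 6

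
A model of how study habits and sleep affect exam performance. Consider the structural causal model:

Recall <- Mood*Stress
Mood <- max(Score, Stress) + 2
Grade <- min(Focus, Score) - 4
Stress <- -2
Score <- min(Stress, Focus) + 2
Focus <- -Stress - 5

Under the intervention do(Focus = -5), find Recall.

0

do(Focus=-5) replaces the equation Focus <- -Stress - 5 with the constant Focus = -5.
Score = min(Stress, Focus) + 2  [with Stress=-2, Focus=-5]  = -3
Mood = max(Score, Stress) + 2  [with Score=-3, Stress=-2]  = 0
Recall = Mood*Stress  [with Mood=0, Stress=-2]  = 0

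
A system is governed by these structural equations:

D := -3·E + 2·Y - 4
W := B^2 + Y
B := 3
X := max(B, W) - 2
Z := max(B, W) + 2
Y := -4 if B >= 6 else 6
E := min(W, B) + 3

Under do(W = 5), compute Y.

Under do(W=5), the mechanism W := B^2 + Y is discarded; W is fixed at 5.
Since Y is not a descendant of the intervened variable, it is unaffected.
Y = -4 if B >= 6 else 6  [with B=3]  = 6

6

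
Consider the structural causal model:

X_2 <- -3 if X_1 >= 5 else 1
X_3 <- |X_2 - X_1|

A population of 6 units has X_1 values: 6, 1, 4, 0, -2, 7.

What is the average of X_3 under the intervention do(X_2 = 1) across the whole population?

do(X_2=1) breaks X_2's dependence on X_1. With X_2=1 fixed, X_3 across the units is 5, 0, 3, 1, 3, 6, mean 3.

3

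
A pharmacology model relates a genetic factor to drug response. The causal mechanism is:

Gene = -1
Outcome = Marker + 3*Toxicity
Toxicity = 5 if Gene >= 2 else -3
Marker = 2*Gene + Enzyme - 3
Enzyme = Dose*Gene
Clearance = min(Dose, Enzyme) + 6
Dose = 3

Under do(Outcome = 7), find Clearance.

Intervening sets Outcome = 7 and removes its equation (Outcome = Marker + 3*Toxicity).
Since Clearance is not a descendant of the intervened variable, it is unaffected.
Enzyme = Dose*Gene  [with Dose=3, Gene=-1]  = -3
Clearance = min(Dose, Enzyme) + 6  [with Dose=3, Enzyme=-3]  = 3

3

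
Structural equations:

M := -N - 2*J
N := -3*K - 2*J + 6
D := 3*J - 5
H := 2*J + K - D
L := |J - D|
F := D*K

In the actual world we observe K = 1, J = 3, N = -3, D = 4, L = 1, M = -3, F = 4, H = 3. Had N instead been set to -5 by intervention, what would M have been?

-1

The intervention breaks the incoming arrows to N: N := -3*K - 2*J + 6 no longer applies, and N = -5.
M = -N - 2*J  [with N=-5, J=3]  = -1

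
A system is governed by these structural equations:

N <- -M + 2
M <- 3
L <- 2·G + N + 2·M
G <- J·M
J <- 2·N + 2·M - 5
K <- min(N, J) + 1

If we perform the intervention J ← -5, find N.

Under do(J=-5), the mechanism J <- 2·N + 2·M - 5 is discarded; J is fixed at -5.
Since N is not a descendant of the intervened variable, it is unaffected.
N = -M + 2  [with M=3]  = -1

-1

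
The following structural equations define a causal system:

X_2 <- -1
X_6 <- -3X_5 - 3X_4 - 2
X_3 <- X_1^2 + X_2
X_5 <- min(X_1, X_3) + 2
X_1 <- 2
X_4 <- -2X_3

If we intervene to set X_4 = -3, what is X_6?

Under do(X_4=-3), the mechanism X_4 <- -2X_3 is discarded; X_4 is fixed at -3.
X_3 = X_1^2 + X_2  [with X_1=2, X_2=-1]  = 3
X_5 = min(X_1, X_3) + 2  [with X_1=2, X_3=3]  = 4
X_6 = -3X_5 - 3X_4 - 2  [with X_5=4, X_4=-3]  = -5

-5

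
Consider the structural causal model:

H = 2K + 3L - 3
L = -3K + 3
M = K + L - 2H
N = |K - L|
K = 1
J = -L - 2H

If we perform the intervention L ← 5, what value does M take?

-22

do(L=5) replaces the equation L = -3K + 3 with the constant L = 5.
H = 2K + 3L - 3  [with K=1, L=5]  = 14
M = K + L - 2H  [with K=1, L=5, H=14]  = -22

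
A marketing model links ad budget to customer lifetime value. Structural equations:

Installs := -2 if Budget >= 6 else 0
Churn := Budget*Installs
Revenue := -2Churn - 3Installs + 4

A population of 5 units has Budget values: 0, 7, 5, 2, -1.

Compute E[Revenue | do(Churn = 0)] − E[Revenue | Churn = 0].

1.2

do(Churn=0) breaks Churn's dependence on Budget. With Churn=0 fixed, Revenue across the units is 4, 10, 4, 4, 4, mean 5.2.
E[Revenue|Churn=0] averages over only the 4 units with Churn=0 (Budget = 0, 5, 2, -1): Revenue = 4, 4, 4, 4, mean 4.
Difference = 5.2 − 4 = 1.2.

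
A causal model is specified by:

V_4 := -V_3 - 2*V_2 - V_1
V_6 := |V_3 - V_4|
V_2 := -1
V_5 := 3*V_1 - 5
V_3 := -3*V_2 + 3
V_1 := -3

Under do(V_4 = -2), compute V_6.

8

Under do(V_4=-2), the mechanism V_4 := -V_3 - 2*V_2 - V_1 is discarded; V_4 is fixed at -2.
V_3 = -3*V_2 + 3  [with V_2=-1]  = 6
V_6 = |V_3 - V_4|  [with V_3=6, V_4=-2]  = 8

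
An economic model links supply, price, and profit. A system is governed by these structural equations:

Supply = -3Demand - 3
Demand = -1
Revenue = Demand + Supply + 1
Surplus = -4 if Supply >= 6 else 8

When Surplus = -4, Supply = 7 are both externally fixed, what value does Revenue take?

7

Setting Surplus = -4, Supply = 7 by intervention discards those variables' equations.
Revenue = Demand + Supply + 1  [with Demand=-1, Supply=7]  = 7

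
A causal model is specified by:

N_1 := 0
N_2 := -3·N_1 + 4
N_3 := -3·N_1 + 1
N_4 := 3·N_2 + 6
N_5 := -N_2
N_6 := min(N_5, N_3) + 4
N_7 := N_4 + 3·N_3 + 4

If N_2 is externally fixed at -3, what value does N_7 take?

4

Under do(N_2=-3), the mechanism N_2 := -3·N_1 + 4 is discarded; N_2 is fixed at -3.
N_3 = -3·N_1 + 1  [with N_1=0]  = 1
N_4 = 3·N_2 + 6  [with N_2=-3]  = -3
N_7 = N_4 + 3·N_3 + 4  [with N_4=-3, N_3=1]  = 4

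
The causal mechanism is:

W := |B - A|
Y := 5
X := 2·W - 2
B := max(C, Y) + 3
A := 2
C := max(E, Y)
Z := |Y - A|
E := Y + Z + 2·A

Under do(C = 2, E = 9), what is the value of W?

Setting C = 2, E = 9 by intervention discards those variables' equations.
B = max(C, Y) + 3  [with C=2, Y=5]  = 8
W = |B - A|  [with B=8, A=2]  = 6

6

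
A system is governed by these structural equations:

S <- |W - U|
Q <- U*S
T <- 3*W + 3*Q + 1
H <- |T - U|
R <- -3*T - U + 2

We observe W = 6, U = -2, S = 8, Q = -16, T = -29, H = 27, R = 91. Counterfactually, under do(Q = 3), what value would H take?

30

Under do(Q=3), the mechanism Q <- U*S is discarded; Q is fixed at 3.
T = 3*W + 3*Q + 1  [with W=6, Q=3]  = 28
H = |T - U|  [with T=28, U=-2]  = 30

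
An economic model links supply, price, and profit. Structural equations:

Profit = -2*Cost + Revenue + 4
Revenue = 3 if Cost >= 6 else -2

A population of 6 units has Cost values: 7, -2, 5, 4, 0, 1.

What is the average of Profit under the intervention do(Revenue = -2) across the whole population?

-3

Under do(Revenue=-2), Revenue's equation is replaced by Revenue=-2 for every unit. Per-unit Profit: -12, 6, -8, -6, 2, 0. Mean = -3.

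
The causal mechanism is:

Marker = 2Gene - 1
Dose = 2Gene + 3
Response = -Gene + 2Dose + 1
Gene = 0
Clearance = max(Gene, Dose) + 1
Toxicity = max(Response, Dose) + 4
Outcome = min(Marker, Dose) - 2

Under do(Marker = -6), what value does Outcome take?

The intervention breaks the incoming arrows to Marker: Marker = 2Gene - 1 no longer applies, and Marker = -6.
Dose = 2Gene + 3  [with Gene=0]  = 3
Outcome = min(Marker, Dose) - 2  [with Marker=-6, Dose=3]  = -8

-8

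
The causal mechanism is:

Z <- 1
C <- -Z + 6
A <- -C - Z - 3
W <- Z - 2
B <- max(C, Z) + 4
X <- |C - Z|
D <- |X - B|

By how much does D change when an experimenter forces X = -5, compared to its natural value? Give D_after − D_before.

9

Intervening sets X = -5 and removes its equation (X <- |C - Z|).
C = -Z + 6  [with Z=1]  = 5
B = max(C, Z) + 4  [with C=5, Z=1]  = 9
D = |X - B|  [with X=-5, B=9]  = 14
Without intervention: C = -Z + 6  [with Z=1]  = 5; B = max(C, Z) + 4  [with C=5, Z=1]  = 9; X = |C - Z|  [with C=5, Z=1]  = 4; D = |X - B|  [with X=4, B=9]  = 5.
Change = 14 − 5 = 9.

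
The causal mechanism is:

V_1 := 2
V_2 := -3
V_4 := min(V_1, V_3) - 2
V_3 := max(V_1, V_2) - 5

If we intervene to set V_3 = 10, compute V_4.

0

The intervention breaks the incoming arrows to V_3: V_3 := max(V_1, V_2) - 5 no longer applies, and V_3 = 10.
V_4 = min(V_1, V_3) - 2  [with V_1=2, V_3=10]  = 0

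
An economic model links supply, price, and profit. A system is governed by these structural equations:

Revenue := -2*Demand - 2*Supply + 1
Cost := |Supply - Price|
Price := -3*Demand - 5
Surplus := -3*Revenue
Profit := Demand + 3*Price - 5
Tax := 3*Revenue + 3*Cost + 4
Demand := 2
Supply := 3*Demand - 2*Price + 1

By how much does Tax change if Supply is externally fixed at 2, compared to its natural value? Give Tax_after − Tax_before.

81

The intervention breaks the incoming arrows to Supply: Supply := 3*Demand - 2*Price + 1 no longer applies, and Supply = 2.
Price = -3*Demand - 5  [with Demand=2]  = -11
Cost = |Supply - Price|  [with Supply=2, Price=-11]  = 13
Revenue = -2*Demand - 2*Supply + 1  [with Demand=2, Supply=2]  = -7
Tax = 3*Revenue + 3*Cost + 4  [with Revenue=-7, Cost=13]  = 22
Without intervention: Price = -3*Demand - 5  [with Demand=2]  = -11; Supply = 3*Demand - 2*Price + 1  [with Demand=2, Price=-11]  = 29; Cost = |Supply - Price|  [with Supply=29, Price=-11]  = 40; Revenue = -2*Demand - 2*Supply + 1  [with Demand=2, Supply=29]  = -61; Tax = 3*Revenue + 3*Cost + 4  [with Revenue=-61, Cost=40]  = -59.
Change = 22 − (-59) = 81.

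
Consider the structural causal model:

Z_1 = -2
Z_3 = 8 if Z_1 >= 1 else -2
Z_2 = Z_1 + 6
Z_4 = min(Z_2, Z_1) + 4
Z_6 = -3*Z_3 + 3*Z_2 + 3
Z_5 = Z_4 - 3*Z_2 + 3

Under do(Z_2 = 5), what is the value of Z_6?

24

Under do(Z_2=5), the mechanism Z_2 = Z_1 + 6 is discarded; Z_2 is fixed at 5.
Z_3 = 8 if Z_1 >= 1 else -2  [with Z_1=-2]  = -2
Z_6 = -3*Z_3 + 3*Z_2 + 3  [with Z_3=-2, Z_2=5]  = 24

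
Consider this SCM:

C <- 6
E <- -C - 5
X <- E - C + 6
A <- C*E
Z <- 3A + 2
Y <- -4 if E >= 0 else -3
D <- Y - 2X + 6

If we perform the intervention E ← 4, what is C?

Under do(E=4), the mechanism E <- -C - 5 is discarded; E is fixed at 4.
C is not downstream of the intervention, so its value is determined by the original equations.

6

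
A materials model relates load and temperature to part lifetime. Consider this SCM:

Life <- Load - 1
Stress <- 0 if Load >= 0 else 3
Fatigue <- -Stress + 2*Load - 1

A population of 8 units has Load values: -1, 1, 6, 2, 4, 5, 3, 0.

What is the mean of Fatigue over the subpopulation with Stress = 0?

5

E[Fatigue|Stress=0] averages over only the 7 units with Stress=0 (Load = 1, 6, 2, 4, 5, 3, 0): Fatigue = 1, 11, 3, 7, 9, 5, -1, mean 5.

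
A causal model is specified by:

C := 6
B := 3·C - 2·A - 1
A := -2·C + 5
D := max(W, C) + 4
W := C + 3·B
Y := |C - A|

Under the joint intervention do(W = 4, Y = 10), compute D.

The joint intervention fixes W = 4, Y = 10, removing each variable's own equation.
D = max(W, C) + 4  [with W=4, C=6]  = 10

10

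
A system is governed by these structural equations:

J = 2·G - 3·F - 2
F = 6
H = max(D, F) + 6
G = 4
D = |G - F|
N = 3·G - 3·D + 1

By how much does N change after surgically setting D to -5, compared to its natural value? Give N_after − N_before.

The intervention breaks the incoming arrows to D: D = |G - F| no longer applies, and D = -5.
N = 3·G - 3·D + 1  [with G=4, D=-5]  = 28
Without intervention: D = |G - F|  [with G=4, F=6]  = 2; N = 3·G - 3·D + 1  [with G=4, D=2]  = 7.
Change = 28 − 7 = 21.

21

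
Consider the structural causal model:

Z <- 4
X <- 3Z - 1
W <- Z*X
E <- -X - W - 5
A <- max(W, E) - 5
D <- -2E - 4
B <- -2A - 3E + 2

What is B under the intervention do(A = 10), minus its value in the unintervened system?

Under do(A=10), the mechanism A <- max(W, E) - 5 is discarded; A is fixed at 10.
X = 3Z - 1  [with Z=4]  = 11
W = Z*X  [with Z=4, X=11]  = 44
E = -X - W - 5  [with X=11, W=44]  = -60
B = -2A - 3E + 2  [with A=10, E=-60]  = 162
Without intervention: X = 3Z - 1  [with Z=4]  = 11; W = Z*X  [with Z=4, X=11]  = 44; E = -X - W - 5  [with X=11, W=44]  = -60; A = max(W, E) - 5  [with W=44, E=-60]  = 39; B = -2A - 3E + 2  [with A=39, E=-60]  = 104.
Change = 162 − 104 = 58.

58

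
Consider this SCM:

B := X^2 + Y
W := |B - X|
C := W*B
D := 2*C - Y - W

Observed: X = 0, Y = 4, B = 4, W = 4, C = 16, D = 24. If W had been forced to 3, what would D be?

17

Under do(W=3), the mechanism W := |B - X| is discarded; W is fixed at 3.
B = X^2 + Y  [with X=0, Y=4]  = 4
C = W*B  [with W=3, B=4]  = 12
D = 2*C - Y - W  [with C=12, Y=4, W=3]  = 17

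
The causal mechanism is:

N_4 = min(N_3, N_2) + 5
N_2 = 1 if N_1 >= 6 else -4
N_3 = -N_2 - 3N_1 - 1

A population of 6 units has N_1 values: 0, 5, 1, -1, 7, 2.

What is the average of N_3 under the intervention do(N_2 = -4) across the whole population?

The intervention sets N_2=-4 in all 6 units regardless of N_1. Recomputing N_3 per unit gives 3, -12, 0, 6, -18, -3; average -4.

-4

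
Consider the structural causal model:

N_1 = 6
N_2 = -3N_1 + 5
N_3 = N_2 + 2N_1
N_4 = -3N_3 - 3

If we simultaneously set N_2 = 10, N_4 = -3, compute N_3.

The joint intervention fixes N_2 = 10, N_4 = -3, removing each variable's own equation.
N_3 = N_2 + 2N_1  [with N_2=10, N_1=6]  = 22

22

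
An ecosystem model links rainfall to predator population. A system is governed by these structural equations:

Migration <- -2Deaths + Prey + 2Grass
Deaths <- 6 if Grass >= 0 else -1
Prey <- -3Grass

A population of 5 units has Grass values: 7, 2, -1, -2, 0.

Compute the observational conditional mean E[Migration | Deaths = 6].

-15

Observing Deaths=6 restricts to units where Deaths's equation naturally yields 6: Grass ∈ {7, 2, 0}. In that subpopulation Migration = -19, -14, -12, mean -15.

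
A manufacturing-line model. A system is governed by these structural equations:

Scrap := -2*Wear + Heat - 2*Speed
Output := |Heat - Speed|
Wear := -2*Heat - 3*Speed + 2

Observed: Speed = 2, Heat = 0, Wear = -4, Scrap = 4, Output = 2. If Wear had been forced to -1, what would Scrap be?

-2

The intervention breaks the incoming arrows to Wear: Wear := -2*Heat - 3*Speed + 2 no longer applies, and Wear = -1.
Scrap = -2*Wear + Heat - 2*Speed  [with Wear=-1, Heat=0, Speed=2]  = -2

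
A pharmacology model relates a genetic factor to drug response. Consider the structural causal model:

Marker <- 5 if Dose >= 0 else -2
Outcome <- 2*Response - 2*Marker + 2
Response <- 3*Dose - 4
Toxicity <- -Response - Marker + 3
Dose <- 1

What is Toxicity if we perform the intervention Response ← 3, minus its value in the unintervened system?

The intervention breaks the incoming arrows to Response: Response <- 3*Dose - 4 no longer applies, and Response = 3.
Marker = 5 if Dose >= 0 else -2  [with Dose=1]  = 5
Toxicity = -Response - Marker + 3  [with Response=3, Marker=5]  = -5
Without intervention: Marker = 5 if Dose >= 0 else -2  [with Dose=1]  = 5; Response = 3*Dose - 4  [with Dose=1]  = -1; Toxicity = -Response - Marker + 3  [with Response=-1, Marker=5]  = -1.
Change = -5 − (-1) = -4.

-4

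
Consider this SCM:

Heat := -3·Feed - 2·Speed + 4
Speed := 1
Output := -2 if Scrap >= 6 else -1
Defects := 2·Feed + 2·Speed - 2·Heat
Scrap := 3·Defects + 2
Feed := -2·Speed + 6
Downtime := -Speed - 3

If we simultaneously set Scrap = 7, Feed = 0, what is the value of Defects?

Setting Scrap = 7, Feed = 0 by intervention discards those variables' equations.
Heat = -3·Feed - 2·Speed + 4  [with Feed=0, Speed=1]  = 2
Defects = 2·Feed + 2·Speed - 2·Heat  [with Feed=0, Speed=1, Heat=2]  = -2

-2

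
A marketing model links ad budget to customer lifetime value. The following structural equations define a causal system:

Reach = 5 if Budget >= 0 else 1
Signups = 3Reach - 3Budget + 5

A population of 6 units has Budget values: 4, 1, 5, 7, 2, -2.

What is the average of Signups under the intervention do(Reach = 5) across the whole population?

11.5

The intervention sets Reach=5 in all 6 units regardless of Budget. Recomputing Signups per unit gives 8, 17, 5, -1, 14, 26; average 11.5.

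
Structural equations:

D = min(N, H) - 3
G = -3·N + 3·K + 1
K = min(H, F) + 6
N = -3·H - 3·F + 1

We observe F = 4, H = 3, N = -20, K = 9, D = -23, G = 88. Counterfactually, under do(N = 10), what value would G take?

The intervention breaks the incoming arrows to N: N = -3·H - 3·F + 1 no longer applies, and N = 10.
K = min(H, F) + 6  [with H=3, F=4]  = 9
G = -3·N + 3·K + 1  [with N=10, K=9]  = -2

-2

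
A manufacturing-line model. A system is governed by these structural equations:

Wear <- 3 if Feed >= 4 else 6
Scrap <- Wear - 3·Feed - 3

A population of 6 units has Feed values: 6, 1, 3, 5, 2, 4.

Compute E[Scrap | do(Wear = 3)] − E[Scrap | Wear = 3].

Every unit gets Wear=3 under the intervention. Scrap values become -18, -3, -9, -15, -6, -12; E[Scrap|do(Wear=3)] = -10.5.
Conditioning on Wear=3 selects the 3 unit(s) with Feed ∈ {6, 5, 4}. Their Scrap values: -18, -15, -12. Mean = -15.
Difference = -10.5 − (-15) = 4.5.

4.5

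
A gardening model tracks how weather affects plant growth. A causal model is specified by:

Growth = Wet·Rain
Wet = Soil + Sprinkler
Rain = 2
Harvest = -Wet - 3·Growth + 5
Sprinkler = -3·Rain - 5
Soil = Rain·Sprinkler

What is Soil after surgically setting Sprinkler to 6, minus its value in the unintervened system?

34

The intervention breaks the incoming arrows to Sprinkler: Sprinkler = -3·Rain - 5 no longer applies, and Sprinkler = 6.
Soil = Rain·Sprinkler  [with Rain=2, Sprinkler=6]  = 12
Without intervention: Sprinkler = -3·Rain - 5  [with Rain=2]  = -11; Soil = Rain·Sprinkler  [with Rain=2, Sprinkler=-11]  = -22.
Change = 12 − (-22) = 34.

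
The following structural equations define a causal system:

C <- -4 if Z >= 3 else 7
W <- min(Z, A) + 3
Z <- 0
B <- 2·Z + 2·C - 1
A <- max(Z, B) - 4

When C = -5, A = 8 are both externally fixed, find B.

The joint intervention fixes C = -5, A = 8, removing each variable's own equation.
B = 2·Z + 2·C - 1  [with Z=0, C=-5]  = -11

-11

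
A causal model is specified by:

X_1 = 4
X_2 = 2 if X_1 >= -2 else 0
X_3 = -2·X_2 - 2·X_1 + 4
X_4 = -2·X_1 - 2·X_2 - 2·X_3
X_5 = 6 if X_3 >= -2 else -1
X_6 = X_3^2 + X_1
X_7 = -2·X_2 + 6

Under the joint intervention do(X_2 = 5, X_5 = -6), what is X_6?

200

Setting X_2 = 5, X_5 = -6 by intervention discards those variables' equations.
X_3 = -2·X_2 - 2·X_1 + 4  [with X_2=5, X_1=4]  = -14
X_6 = X_3^2 + X_1  [with X_3=-14, X_1=4]  = 200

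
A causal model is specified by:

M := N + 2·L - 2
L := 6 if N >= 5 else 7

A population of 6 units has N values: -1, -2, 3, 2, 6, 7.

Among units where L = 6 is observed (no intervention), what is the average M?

16.5

Conditioning on L=6 selects the 2 unit(s) with N ∈ {6, 7}. Their M values: 16, 17. Mean = 16.5.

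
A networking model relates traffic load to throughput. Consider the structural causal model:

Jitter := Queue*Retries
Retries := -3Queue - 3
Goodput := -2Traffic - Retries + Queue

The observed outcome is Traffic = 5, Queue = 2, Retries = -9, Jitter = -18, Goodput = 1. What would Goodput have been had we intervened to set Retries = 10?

do(Retries=10) replaces the equation Retries := -3Queue - 3 with the constant Retries = 10.
Goodput = -2Traffic - Retries + Queue  [with Traffic=5, Retries=10, Queue=2]  = -18

-18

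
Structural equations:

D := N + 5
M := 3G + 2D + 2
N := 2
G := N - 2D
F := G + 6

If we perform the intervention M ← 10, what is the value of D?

7

The intervention breaks the incoming arrows to M: M := 3G + 2D + 2 no longer applies, and M = 10.
Since D is not a descendant of the intervened variable, it is unaffected.
D = N + 5  [with N=2]  = 7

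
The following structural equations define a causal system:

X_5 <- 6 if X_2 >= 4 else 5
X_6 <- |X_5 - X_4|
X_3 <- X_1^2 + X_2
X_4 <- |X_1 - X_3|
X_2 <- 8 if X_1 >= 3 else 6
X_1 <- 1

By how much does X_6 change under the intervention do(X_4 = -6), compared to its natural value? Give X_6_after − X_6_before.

12

Under do(X_4=-6), the mechanism X_4 <- |X_1 - X_3| is discarded; X_4 is fixed at -6.
X_2 = 8 if X_1 >= 3 else 6  [with X_1=1]  = 6
X_5 = 6 if X_2 >= 4 else 5  [with X_2=6]  = 6
X_6 = |X_5 - X_4|  [with X_5=6, X_4=-6]  = 12
Without intervention: X_2 = 8 if X_1 >= 3 else 6  [with X_1=1]  = 6; X_3 = X_1^2 + X_2  [with X_1=1, X_2=6]  = 7; X_4 = |X_1 - X_3|  [with X_1=1, X_3=7]  = 6; X_5 = 6 if X_2 >= 4 else 5  [with X_2=6]  = 6; X_6 = |X_5 - X_4|  [with X_5=6, X_4=6]  = 0.
Change = 12 − 0 = 12.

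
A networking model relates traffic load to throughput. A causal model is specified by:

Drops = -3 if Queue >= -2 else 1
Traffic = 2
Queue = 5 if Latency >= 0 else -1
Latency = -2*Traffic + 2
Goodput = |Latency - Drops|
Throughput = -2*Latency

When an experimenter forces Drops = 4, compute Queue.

Under do(Drops=4), the mechanism Drops = -3 if Queue >= -2 else 1 is discarded; Drops is fixed at 4.
Since Queue is not a descendant of the intervened variable, it is unaffected.
Latency = -2*Traffic + 2  [with Traffic=2]  = -2
Queue = 5 if Latency >= 0 else -1  [with Latency=-2]  = -1

-1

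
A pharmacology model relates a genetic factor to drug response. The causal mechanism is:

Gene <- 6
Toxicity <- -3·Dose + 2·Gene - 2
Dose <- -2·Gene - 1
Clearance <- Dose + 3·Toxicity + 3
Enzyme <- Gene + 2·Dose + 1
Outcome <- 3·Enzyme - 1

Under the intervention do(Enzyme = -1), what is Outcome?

The intervention breaks the incoming arrows to Enzyme: Enzyme <- Gene + 2·Dose + 1 no longer applies, and Enzyme = -1.
Outcome = 3·Enzyme - 1  [with Enzyme=-1]  = -4

-4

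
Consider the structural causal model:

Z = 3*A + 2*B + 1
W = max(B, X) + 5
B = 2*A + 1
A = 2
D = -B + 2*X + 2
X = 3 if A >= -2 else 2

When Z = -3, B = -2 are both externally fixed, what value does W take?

8

The joint intervention fixes Z = -3, B = -2, removing each variable's own equation.
X = 3 if A >= -2 else 2  [with A=2]  = 3
W = max(B, X) + 5  [with B=-2, X=3]  = 8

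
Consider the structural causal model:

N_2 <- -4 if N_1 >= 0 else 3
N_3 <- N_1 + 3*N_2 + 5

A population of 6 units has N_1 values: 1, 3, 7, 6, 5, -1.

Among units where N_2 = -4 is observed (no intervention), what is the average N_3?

E[N_3|N_2=-4] averages over only the 5 units with N_2=-4 (N_1 = 1, 3, 7, 6, 5): N_3 = -6, -4, 0, -1, -2, mean -2.6.

-2.6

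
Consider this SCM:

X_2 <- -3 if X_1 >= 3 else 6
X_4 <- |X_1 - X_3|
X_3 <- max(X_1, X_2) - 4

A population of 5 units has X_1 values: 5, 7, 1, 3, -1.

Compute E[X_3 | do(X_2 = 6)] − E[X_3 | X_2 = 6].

Under do(X_2=6), X_2's equation is replaced by X_2=6 for every unit. Per-unit X_3: 2, 3, 2, 2, 2. Mean = 2.2.
E[X_3|X_2=6] averages over only the 2 units with X_2=6 (X_1 = 1, -1): X_3 = 2, 2, mean 2.
Difference = 2.2 − 2 = 0.2.

0.2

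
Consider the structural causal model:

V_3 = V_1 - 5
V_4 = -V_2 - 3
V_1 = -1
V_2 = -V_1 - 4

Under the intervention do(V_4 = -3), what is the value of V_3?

Under do(V_4=-3), the mechanism V_4 = -V_2 - 3 is discarded; V_4 is fixed at -3.
Since V_3 is not a descendant of the intervened variable, it is unaffected.
V_3 = V_1 - 5  [with V_1=-1]  = -6

-6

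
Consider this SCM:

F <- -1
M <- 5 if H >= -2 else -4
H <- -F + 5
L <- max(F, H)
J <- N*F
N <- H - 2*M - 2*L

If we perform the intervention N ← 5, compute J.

The intervention breaks the incoming arrows to N: N <- H - 2*M - 2*L no longer applies, and N = 5.
J = N*F  [with N=5, F=-1]  = -5

-5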